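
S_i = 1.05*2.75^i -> [1.05, 2.89, 7.94, 21.84, 60.05]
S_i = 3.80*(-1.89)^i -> [3.8, -7.18, 13.57, -25.65, 48.49]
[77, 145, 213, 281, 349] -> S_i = 77 + 68*i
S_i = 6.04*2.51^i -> [6.04, 15.16, 38.05, 95.51, 239.74]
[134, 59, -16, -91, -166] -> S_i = 134 + -75*i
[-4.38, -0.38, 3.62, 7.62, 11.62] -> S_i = -4.38 + 4.00*i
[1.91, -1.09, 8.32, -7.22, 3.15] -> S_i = Random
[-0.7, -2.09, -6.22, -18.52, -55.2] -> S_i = -0.70*2.98^i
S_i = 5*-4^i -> [5, -20, 80, -320, 1280]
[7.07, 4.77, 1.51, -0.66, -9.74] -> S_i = Random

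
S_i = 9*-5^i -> [9, -45, 225, -1125, 5625]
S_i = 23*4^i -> [23, 92, 368, 1472, 5888]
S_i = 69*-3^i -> [69, -207, 621, -1863, 5589]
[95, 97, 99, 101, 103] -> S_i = 95 + 2*i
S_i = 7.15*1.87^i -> [7.15, 13.37, 25.0, 46.76, 87.43]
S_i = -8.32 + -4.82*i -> [-8.32, -13.14, -17.96, -22.78, -27.6]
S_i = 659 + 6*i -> [659, 665, 671, 677, 683]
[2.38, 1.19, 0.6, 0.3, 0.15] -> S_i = 2.38*0.50^i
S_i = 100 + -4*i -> [100, 96, 92, 88, 84]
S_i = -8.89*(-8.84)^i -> [-8.89, 78.59, -694.71, 6141.28, -54288.87]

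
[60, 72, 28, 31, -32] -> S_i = Random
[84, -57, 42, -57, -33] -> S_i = Random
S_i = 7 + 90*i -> [7, 97, 187, 277, 367]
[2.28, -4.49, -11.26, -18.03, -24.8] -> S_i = 2.28 + -6.77*i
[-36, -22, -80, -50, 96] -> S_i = Random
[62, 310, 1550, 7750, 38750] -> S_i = 62*5^i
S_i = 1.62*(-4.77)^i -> [1.62, -7.73, 36.86, -175.82, 838.67]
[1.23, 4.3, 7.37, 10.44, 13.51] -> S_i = 1.23 + 3.07*i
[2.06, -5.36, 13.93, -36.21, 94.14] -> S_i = 2.06*(-2.60)^i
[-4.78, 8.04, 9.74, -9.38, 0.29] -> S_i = Random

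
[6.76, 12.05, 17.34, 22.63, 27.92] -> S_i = 6.76 + 5.29*i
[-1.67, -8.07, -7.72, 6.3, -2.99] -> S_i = Random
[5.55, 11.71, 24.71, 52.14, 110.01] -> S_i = 5.55*2.11^i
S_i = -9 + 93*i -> [-9, 84, 177, 270, 363]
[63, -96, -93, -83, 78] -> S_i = Random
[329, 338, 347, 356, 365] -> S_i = 329 + 9*i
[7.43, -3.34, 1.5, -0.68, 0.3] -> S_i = 7.43*(-0.45)^i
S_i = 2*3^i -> [2, 6, 18, 54, 162]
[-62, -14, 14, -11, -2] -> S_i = Random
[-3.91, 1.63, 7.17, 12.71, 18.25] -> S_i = -3.91 + 5.54*i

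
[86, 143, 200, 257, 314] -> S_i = 86 + 57*i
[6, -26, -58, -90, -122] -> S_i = 6 + -32*i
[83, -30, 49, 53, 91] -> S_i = Random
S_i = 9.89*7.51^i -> [9.89, 74.27, 557.8, 4189.06, 31459.81]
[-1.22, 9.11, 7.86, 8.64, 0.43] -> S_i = Random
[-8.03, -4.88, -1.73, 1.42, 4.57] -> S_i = -8.03 + 3.15*i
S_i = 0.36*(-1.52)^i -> [0.36, -0.55, 0.83, -1.26, 1.92]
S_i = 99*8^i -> [99, 792, 6336, 50688, 405504]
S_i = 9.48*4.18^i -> [9.48, 39.63, 165.64, 692.37, 2894.1]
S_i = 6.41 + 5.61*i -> [6.41, 12.02, 17.63, 23.24, 28.85]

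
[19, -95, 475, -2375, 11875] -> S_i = 19*-5^i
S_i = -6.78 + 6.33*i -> [-6.78, -0.45, 5.88, 12.21, 18.54]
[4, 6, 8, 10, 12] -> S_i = 4 + 2*i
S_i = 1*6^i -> [1, 6, 36, 216, 1296]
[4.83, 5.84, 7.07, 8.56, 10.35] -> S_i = 4.83*1.21^i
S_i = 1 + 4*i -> [1, 5, 9, 13, 17]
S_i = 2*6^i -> [2, 12, 72, 432, 2592]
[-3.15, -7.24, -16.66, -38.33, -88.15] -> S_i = -3.15*2.30^i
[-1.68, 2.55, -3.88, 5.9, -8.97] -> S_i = -1.68*(-1.52)^i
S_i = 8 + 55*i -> [8, 63, 118, 173, 228]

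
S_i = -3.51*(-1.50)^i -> [-3.51, 5.26, -7.9, 11.85, -17.77]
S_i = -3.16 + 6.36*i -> [-3.16, 3.2, 9.56, 15.92, 22.28]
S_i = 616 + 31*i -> [616, 647, 678, 709, 740]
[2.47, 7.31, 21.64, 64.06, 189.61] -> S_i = 2.47*2.96^i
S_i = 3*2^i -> [3, 6, 12, 24, 48]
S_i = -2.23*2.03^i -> [-2.23, -4.53, -9.19, -18.65, -37.87]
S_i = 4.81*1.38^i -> [4.81, 6.64, 9.16, 12.64, 17.44]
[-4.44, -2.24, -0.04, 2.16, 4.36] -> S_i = -4.44 + 2.20*i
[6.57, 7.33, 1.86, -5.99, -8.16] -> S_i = Random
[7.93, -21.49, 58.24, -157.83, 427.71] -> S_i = 7.93*(-2.71)^i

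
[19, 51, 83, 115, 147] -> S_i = 19 + 32*i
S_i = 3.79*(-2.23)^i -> [3.79, -8.45, 18.85, -42.03, 93.73]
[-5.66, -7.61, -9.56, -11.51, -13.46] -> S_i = -5.66 + -1.95*i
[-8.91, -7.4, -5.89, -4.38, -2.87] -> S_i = -8.91 + 1.51*i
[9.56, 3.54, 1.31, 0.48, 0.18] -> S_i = 9.56*0.37^i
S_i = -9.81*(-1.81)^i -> [-9.81, 17.76, -32.14, 58.17, -105.29]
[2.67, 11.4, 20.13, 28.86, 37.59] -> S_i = 2.67 + 8.73*i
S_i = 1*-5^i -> [1, -5, 25, -125, 625]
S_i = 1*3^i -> [1, 3, 9, 27, 81]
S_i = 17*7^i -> [17, 119, 833, 5831, 40817]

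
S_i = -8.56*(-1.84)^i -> [-8.56, 15.75, -28.98, 53.32, -98.12]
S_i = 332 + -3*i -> [332, 329, 326, 323, 320]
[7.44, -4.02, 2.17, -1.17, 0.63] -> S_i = 7.44*(-0.54)^i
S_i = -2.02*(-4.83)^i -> [-2.02, 9.76, -47.12, 227.61, -1099.36]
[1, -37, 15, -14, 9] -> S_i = Random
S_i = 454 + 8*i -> [454, 462, 470, 478, 486]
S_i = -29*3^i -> [-29, -87, -261, -783, -2349]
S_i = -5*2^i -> [-5, -10, -20, -40, -80]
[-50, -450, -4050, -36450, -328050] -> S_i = -50*9^i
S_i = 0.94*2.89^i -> [0.94, 2.72, 7.85, 22.69, 65.57]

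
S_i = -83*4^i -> [-83, -332, -1328, -5312, -21248]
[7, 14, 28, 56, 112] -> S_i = 7*2^i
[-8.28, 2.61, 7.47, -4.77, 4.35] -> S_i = Random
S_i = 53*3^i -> [53, 159, 477, 1431, 4293]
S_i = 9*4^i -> [9, 36, 144, 576, 2304]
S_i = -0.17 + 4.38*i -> [-0.17, 4.21, 8.59, 12.97, 17.35]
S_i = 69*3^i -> [69, 207, 621, 1863, 5589]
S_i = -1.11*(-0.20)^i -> [-1.11, 0.22, -0.04, 0.01, -0.0]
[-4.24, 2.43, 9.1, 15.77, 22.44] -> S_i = -4.24 + 6.67*i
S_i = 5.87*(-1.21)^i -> [5.87, -7.1, 8.59, -10.4, 12.58]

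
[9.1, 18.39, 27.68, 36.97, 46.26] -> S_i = 9.10 + 9.29*i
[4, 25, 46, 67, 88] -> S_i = 4 + 21*i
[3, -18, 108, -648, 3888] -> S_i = 3*-6^i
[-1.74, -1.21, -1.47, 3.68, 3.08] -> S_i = Random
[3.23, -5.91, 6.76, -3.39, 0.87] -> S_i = Random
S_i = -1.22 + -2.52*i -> [-1.22, -3.74, -6.26, -8.78, -11.3]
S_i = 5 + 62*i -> [5, 67, 129, 191, 253]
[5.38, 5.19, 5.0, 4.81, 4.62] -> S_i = 5.38 + -0.19*i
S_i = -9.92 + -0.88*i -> [-9.92, -10.8, -11.68, -12.56, -13.44]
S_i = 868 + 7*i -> [868, 875, 882, 889, 896]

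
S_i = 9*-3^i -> [9, -27, 81, -243, 729]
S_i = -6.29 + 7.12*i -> [-6.29, 0.83, 7.95, 15.07, 22.19]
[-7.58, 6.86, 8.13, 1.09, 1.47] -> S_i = Random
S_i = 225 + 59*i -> [225, 284, 343, 402, 461]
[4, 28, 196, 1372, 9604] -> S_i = 4*7^i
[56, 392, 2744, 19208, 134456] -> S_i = 56*7^i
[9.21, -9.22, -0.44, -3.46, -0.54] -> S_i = Random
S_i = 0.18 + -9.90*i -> [0.18, -9.72, -19.62, -29.52, -39.42]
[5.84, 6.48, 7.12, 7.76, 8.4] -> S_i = 5.84 + 0.64*i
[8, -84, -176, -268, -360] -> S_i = 8 + -92*i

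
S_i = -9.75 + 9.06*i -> [-9.75, -0.69, 8.37, 17.43, 26.49]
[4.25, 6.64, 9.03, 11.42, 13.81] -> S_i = 4.25 + 2.39*i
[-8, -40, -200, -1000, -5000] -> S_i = -8*5^i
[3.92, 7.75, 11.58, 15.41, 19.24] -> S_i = 3.92 + 3.83*i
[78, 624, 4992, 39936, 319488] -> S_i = 78*8^i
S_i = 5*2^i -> [5, 10, 20, 40, 80]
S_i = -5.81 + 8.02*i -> [-5.81, 2.21, 10.23, 18.25, 26.27]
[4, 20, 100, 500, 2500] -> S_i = 4*5^i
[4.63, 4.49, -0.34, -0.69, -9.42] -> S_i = Random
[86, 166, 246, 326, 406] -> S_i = 86 + 80*i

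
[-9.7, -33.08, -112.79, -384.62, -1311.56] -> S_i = -9.70*3.41^i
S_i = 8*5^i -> [8, 40, 200, 1000, 5000]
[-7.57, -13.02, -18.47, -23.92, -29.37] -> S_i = -7.57 + -5.45*i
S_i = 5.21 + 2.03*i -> [5.21, 7.24, 9.27, 11.3, 13.33]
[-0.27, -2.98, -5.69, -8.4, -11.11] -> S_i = -0.27 + -2.71*i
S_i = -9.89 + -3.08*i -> [-9.89, -12.97, -16.05, -19.13, -22.21]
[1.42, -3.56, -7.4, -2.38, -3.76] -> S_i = Random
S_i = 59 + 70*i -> [59, 129, 199, 269, 339]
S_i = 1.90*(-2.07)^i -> [1.9, -3.93, 8.14, -16.85, 34.88]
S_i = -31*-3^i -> [-31, 93, -279, 837, -2511]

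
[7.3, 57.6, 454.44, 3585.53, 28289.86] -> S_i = 7.30*7.89^i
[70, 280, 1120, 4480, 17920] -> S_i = 70*4^i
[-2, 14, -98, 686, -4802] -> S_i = -2*-7^i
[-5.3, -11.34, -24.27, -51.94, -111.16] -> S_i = -5.30*2.14^i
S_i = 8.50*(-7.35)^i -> [8.5, -62.47, 459.19, -3375.06, 24806.66]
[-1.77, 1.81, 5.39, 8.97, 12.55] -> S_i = -1.77 + 3.58*i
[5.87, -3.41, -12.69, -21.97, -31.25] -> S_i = 5.87 + -9.28*i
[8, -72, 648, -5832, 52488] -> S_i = 8*-9^i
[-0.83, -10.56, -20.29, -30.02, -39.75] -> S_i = -0.83 + -9.73*i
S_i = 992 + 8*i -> [992, 1000, 1008, 1016, 1024]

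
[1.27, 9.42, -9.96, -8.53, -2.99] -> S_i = Random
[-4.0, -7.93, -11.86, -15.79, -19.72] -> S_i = -4.00 + -3.93*i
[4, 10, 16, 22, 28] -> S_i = 4 + 6*i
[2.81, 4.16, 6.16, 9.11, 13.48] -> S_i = 2.81*1.48^i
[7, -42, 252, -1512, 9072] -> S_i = 7*-6^i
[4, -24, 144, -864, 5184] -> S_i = 4*-6^i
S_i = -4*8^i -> [-4, -32, -256, -2048, -16384]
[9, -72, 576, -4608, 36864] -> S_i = 9*-8^i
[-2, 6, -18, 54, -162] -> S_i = -2*-3^i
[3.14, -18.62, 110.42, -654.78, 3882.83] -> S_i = 3.14*(-5.93)^i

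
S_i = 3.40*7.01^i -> [3.4, 23.83, 167.08, 1171.21, 8210.15]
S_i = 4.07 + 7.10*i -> [4.07, 11.17, 18.27, 25.37, 32.47]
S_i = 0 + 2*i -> [0, 2, 4, 6, 8]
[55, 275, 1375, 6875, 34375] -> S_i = 55*5^i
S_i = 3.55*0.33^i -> [3.55, 1.17, 0.39, 0.13, 0.04]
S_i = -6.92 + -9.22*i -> [-6.92, -16.14, -25.36, -34.58, -43.8]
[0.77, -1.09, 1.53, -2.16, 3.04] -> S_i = 0.77*(-1.41)^i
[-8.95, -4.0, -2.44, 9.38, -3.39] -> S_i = Random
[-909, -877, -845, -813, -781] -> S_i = -909 + 32*i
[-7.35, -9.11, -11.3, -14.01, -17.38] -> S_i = -7.35*1.24^i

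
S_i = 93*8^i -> [93, 744, 5952, 47616, 380928]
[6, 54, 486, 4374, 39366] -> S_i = 6*9^i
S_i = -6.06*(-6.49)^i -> [-6.06, 39.33, -255.25, 1656.56, -10751.06]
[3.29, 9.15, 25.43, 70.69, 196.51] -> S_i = 3.29*2.78^i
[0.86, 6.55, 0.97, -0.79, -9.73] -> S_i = Random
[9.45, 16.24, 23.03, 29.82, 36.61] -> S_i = 9.45 + 6.79*i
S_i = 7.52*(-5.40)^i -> [7.52, -40.61, 219.28, -1184.13, 6394.3]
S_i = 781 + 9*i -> [781, 790, 799, 808, 817]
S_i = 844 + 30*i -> [844, 874, 904, 934, 964]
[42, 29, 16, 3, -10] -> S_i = 42 + -13*i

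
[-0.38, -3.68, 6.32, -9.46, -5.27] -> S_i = Random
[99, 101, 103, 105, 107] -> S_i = 99 + 2*i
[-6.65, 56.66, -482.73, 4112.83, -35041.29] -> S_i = -6.65*(-8.52)^i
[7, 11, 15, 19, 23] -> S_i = 7 + 4*i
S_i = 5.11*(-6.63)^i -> [5.11, -33.88, 224.62, -1489.23, 9873.59]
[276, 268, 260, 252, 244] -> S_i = 276 + -8*i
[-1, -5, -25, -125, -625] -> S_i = -1*5^i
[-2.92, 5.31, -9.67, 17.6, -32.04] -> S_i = -2.92*(-1.82)^i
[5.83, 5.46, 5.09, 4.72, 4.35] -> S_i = 5.83 + -0.37*i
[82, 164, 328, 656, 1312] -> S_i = 82*2^i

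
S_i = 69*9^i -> [69, 621, 5589, 50301, 452709]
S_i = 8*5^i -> [8, 40, 200, 1000, 5000]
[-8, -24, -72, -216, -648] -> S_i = -8*3^i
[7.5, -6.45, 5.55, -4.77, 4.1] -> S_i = 7.50*(-0.86)^i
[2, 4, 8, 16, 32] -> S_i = 2*2^i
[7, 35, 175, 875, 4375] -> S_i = 7*5^i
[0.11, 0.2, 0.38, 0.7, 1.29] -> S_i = 0.11*1.85^i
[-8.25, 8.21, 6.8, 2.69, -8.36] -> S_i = Random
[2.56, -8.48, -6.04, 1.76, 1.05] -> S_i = Random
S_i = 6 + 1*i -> [6, 7, 8, 9, 10]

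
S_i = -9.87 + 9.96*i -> [-9.87, 0.09, 10.05, 20.01, 29.97]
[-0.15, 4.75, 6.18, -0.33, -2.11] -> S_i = Random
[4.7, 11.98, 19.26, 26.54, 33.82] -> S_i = 4.70 + 7.28*i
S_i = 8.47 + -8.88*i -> [8.47, -0.41, -9.29, -18.17, -27.05]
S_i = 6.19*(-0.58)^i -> [6.19, -3.59, 2.08, -1.21, 0.7]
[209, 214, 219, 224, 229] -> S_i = 209 + 5*i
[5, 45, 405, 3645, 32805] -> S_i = 5*9^i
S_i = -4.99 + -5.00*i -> [-4.99, -9.99, -14.99, -19.99, -24.99]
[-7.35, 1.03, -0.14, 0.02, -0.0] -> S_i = -7.35*(-0.14)^i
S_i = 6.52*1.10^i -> [6.52, 7.17, 7.89, 8.68, 9.55]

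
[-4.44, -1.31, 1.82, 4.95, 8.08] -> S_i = -4.44 + 3.13*i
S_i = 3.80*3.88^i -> [3.8, 14.74, 57.21, 221.96, 861.21]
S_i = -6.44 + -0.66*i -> [-6.44, -7.1, -7.76, -8.42, -9.08]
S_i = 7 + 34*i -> [7, 41, 75, 109, 143]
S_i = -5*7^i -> [-5, -35, -245, -1715, -12005]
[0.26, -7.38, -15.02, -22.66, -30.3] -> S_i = 0.26 + -7.64*i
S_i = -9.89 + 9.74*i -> [-9.89, -0.15, 9.59, 19.33, 29.07]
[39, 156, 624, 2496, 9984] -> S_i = 39*4^i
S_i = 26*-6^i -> [26, -156, 936, -5616, 33696]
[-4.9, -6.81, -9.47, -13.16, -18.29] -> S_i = -4.90*1.39^i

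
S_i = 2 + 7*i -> [2, 9, 16, 23, 30]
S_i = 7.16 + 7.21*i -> [7.16, 14.37, 21.58, 28.79, 36.0]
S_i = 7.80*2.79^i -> [7.8, 21.76, 60.72, 169.4, 472.62]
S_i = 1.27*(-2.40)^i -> [1.27, -3.05, 7.32, -17.56, 42.14]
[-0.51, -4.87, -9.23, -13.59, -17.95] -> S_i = -0.51 + -4.36*i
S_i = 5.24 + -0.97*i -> [5.24, 4.27, 3.3, 2.33, 1.36]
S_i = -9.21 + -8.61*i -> [-9.21, -17.82, -26.43, -35.04, -43.65]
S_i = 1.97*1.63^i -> [1.97, 3.21, 5.23, 8.53, 13.91]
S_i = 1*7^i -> [1, 7, 49, 343, 2401]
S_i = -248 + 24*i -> [-248, -224, -200, -176, -152]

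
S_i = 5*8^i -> [5, 40, 320, 2560, 20480]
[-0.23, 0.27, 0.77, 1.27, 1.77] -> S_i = -0.23 + 0.50*i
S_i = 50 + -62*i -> [50, -12, -74, -136, -198]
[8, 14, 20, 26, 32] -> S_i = 8 + 6*i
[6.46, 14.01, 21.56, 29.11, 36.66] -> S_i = 6.46 + 7.55*i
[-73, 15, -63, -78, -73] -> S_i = Random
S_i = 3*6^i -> [3, 18, 108, 648, 3888]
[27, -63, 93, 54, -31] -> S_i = Random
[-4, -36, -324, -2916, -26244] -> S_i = -4*9^i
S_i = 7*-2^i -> [7, -14, 28, -56, 112]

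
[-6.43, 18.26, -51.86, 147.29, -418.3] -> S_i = -6.43*(-2.84)^i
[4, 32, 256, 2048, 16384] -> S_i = 4*8^i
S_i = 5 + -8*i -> [5, -3, -11, -19, -27]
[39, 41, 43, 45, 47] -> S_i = 39 + 2*i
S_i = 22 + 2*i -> [22, 24, 26, 28, 30]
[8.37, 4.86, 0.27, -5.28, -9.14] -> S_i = Random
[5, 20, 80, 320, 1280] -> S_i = 5*4^i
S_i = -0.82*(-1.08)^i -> [-0.82, 0.89, -0.96, 1.03, -1.12]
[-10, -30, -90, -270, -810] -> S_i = -10*3^i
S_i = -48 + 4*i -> [-48, -44, -40, -36, -32]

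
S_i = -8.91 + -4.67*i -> [-8.91, -13.58, -18.25, -22.92, -27.59]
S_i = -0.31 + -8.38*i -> [-0.31, -8.69, -17.07, -25.45, -33.83]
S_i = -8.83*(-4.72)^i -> [-8.83, 41.68, -196.72, 928.51, -4382.57]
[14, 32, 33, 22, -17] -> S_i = Random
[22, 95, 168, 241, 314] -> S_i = 22 + 73*i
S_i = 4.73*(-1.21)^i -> [4.73, -5.72, 6.93, -8.38, 10.14]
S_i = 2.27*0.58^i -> [2.27, 1.32, 0.76, 0.44, 0.26]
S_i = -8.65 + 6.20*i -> [-8.65, -2.45, 3.75, 9.95, 16.15]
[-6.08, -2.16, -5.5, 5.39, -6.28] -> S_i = Random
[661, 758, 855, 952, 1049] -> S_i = 661 + 97*i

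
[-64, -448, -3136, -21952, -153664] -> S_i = -64*7^i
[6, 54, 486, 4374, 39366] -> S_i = 6*9^i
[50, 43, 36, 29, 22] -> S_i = 50 + -7*i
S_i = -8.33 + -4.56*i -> [-8.33, -12.89, -17.45, -22.01, -26.57]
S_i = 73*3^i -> [73, 219, 657, 1971, 5913]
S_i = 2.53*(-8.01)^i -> [2.53, -20.27, 162.33, -1300.22, 10414.79]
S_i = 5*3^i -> [5, 15, 45, 135, 405]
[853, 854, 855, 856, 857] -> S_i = 853 + 1*i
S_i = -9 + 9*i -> [-9, 0, 9, 18, 27]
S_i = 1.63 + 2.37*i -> [1.63, 4.0, 6.37, 8.74, 11.11]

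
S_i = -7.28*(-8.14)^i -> [-7.28, 59.26, -482.37, 3926.49, -31961.64]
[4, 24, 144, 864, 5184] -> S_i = 4*6^i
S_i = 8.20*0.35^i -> [8.2, 2.87, 1.0, 0.35, 0.12]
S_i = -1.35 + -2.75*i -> [-1.35, -4.1, -6.85, -9.6, -12.35]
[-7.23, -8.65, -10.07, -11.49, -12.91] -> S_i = -7.23 + -1.42*i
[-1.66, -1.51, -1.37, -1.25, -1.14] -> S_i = -1.66*0.91^i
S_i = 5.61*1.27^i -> [5.61, 7.12, 9.05, 11.49, 14.59]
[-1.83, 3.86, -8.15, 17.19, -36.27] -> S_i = -1.83*(-2.11)^i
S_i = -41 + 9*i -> [-41, -32, -23, -14, -5]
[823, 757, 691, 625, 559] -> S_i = 823 + -66*i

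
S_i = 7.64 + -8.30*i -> [7.64, -0.66, -8.96, -17.26, -25.56]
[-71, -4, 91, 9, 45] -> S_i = Random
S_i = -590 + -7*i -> [-590, -597, -604, -611, -618]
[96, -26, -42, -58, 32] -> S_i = Random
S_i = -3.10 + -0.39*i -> [-3.1, -3.49, -3.88, -4.27, -4.66]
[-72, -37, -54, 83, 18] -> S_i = Random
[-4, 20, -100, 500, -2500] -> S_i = -4*-5^i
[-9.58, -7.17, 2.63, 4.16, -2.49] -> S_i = Random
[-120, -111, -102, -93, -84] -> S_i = -120 + 9*i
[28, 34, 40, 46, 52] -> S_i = 28 + 6*i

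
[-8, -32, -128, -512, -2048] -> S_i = -8*4^i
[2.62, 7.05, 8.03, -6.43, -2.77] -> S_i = Random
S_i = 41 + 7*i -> [41, 48, 55, 62, 69]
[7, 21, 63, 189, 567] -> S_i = 7*3^i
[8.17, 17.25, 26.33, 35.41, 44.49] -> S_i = 8.17 + 9.08*i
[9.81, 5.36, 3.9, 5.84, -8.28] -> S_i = Random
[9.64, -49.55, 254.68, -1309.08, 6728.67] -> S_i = 9.64*(-5.14)^i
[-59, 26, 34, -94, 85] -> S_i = Random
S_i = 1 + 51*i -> [1, 52, 103, 154, 205]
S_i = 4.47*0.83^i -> [4.47, 3.71, 3.08, 2.56, 2.12]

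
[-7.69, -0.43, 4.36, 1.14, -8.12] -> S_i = Random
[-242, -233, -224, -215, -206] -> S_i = -242 + 9*i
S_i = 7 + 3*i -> [7, 10, 13, 16, 19]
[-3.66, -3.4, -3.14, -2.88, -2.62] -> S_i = -3.66 + 0.26*i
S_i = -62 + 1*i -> [-62, -61, -60, -59, -58]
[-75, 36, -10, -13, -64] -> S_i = Random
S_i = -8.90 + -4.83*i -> [-8.9, -13.73, -18.56, -23.39, -28.22]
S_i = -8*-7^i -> [-8, 56, -392, 2744, -19208]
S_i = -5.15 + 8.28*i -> [-5.15, 3.13, 11.41, 19.69, 27.97]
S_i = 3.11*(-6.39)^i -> [3.11, -19.87, 126.99, -811.45, 5185.18]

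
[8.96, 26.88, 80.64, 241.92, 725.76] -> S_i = 8.96*3.00^i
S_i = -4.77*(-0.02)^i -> [-4.77, 0.1, -0.0, 0.0, -0.0]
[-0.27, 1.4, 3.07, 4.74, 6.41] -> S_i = -0.27 + 1.67*i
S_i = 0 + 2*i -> [0, 2, 4, 6, 8]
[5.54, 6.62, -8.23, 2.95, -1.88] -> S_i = Random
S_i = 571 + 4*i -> [571, 575, 579, 583, 587]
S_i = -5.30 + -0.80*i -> [-5.3, -6.1, -6.9, -7.7, -8.5]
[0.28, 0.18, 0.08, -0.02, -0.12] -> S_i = 0.28 + -0.10*i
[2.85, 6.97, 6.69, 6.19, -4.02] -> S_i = Random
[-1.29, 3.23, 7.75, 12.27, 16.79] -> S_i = -1.29 + 4.52*i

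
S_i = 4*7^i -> [4, 28, 196, 1372, 9604]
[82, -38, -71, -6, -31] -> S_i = Random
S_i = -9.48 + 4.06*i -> [-9.48, -5.42, -1.36, 2.7, 6.76]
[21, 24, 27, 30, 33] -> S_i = 21 + 3*i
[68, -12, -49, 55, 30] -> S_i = Random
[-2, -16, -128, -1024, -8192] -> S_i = -2*8^i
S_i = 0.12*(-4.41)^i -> [0.12, -0.53, 2.33, -10.29, 45.39]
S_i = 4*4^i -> [4, 16, 64, 256, 1024]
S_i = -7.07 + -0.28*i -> [-7.07, -7.35, -7.63, -7.91, -8.19]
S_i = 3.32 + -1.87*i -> [3.32, 1.45, -0.42, -2.29, -4.16]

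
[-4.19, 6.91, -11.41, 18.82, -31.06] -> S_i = -4.19*(-1.65)^i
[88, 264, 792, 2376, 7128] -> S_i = 88*3^i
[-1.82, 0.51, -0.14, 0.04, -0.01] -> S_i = -1.82*(-0.28)^i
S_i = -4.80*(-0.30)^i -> [-4.8, 1.44, -0.43, 0.13, -0.04]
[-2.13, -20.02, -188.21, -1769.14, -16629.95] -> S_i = -2.13*9.40^i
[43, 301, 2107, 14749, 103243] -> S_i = 43*7^i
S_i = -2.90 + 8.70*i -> [-2.9, 5.8, 14.5, 23.2, 31.9]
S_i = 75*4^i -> [75, 300, 1200, 4800, 19200]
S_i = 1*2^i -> [1, 2, 4, 8, 16]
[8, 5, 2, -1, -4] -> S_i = 8 + -3*i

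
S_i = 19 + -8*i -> [19, 11, 3, -5, -13]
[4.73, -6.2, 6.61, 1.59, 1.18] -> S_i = Random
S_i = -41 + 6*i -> [-41, -35, -29, -23, -17]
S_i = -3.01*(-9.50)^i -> [-3.01, 28.6, -271.65, 2580.7, -24516.64]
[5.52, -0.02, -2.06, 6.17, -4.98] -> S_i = Random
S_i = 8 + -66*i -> [8, -58, -124, -190, -256]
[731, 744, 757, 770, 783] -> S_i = 731 + 13*i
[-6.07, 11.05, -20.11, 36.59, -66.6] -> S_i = -6.07*(-1.82)^i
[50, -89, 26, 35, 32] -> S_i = Random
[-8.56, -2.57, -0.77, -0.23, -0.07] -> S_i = -8.56*0.30^i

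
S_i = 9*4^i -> [9, 36, 144, 576, 2304]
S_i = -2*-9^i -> [-2, 18, -162, 1458, -13122]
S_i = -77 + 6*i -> [-77, -71, -65, -59, -53]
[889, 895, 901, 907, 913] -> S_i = 889 + 6*i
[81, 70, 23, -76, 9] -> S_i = Random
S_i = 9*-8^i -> [9, -72, 576, -4608, 36864]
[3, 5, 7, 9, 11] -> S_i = 3 + 2*i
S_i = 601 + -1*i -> [601, 600, 599, 598, 597]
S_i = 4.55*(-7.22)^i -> [4.55, -32.85, 237.18, -1712.47, 12364.03]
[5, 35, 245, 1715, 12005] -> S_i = 5*7^i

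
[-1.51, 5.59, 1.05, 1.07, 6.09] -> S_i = Random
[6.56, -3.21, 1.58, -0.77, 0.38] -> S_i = 6.56*(-0.49)^i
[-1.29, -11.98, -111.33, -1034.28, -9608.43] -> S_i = -1.29*9.29^i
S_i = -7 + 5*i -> [-7, -2, 3, 8, 13]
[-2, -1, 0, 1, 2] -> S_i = -2 + 1*i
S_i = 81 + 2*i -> [81, 83, 85, 87, 89]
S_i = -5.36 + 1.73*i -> [-5.36, -3.63, -1.9, -0.17, 1.56]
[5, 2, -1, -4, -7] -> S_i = 5 + -3*i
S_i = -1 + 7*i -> [-1, 6, 13, 20, 27]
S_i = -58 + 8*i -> [-58, -50, -42, -34, -26]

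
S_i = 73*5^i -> [73, 365, 1825, 9125, 45625]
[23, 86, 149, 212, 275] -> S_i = 23 + 63*i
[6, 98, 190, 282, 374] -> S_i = 6 + 92*i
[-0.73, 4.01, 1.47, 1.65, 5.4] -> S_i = Random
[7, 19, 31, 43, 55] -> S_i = 7 + 12*i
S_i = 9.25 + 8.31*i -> [9.25, 17.56, 25.87, 34.18, 42.49]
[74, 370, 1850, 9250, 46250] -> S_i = 74*5^i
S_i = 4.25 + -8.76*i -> [4.25, -4.51, -13.27, -22.03, -30.79]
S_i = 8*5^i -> [8, 40, 200, 1000, 5000]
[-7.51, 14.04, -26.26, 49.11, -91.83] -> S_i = -7.51*(-1.87)^i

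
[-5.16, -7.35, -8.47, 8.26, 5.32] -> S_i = Random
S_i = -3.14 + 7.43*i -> [-3.14, 4.29, 11.72, 19.15, 26.58]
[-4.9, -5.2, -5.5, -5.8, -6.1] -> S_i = -4.90 + -0.30*i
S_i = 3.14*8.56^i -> [3.14, 26.88, 230.08, 1969.48, 16858.72]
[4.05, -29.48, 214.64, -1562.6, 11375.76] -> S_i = 4.05*(-7.28)^i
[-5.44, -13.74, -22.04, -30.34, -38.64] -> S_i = -5.44 + -8.30*i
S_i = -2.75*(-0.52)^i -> [-2.75, 1.43, -0.74, 0.39, -0.2]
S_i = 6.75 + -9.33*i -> [6.75, -2.58, -11.91, -21.24, -30.57]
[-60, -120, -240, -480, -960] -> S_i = -60*2^i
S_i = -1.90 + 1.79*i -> [-1.9, -0.11, 1.68, 3.47, 5.26]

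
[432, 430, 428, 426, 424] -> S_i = 432 + -2*i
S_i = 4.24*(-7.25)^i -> [4.24, -30.74, 222.86, -1615.77, 11714.34]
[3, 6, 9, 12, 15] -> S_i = 3 + 3*i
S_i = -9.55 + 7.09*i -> [-9.55, -2.46, 4.63, 11.72, 18.81]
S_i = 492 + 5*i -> [492, 497, 502, 507, 512]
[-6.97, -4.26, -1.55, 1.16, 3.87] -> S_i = -6.97 + 2.71*i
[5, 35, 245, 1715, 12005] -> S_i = 5*7^i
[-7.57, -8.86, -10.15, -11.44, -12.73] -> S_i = -7.57 + -1.29*i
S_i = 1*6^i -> [1, 6, 36, 216, 1296]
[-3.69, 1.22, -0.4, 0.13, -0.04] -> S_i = -3.69*(-0.33)^i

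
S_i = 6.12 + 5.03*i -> [6.12, 11.15, 16.18, 21.21, 26.24]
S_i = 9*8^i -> [9, 72, 576, 4608, 36864]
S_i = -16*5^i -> [-16, -80, -400, -2000, -10000]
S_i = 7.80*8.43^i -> [7.8, 65.75, 554.31, 4672.8, 39391.72]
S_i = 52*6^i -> [52, 312, 1872, 11232, 67392]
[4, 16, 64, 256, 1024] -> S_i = 4*4^i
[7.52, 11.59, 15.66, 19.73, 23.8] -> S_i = 7.52 + 4.07*i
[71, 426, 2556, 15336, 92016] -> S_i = 71*6^i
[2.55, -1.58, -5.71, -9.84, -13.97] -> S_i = 2.55 + -4.13*i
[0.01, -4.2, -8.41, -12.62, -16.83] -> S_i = 0.01 + -4.21*i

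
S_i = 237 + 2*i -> [237, 239, 241, 243, 245]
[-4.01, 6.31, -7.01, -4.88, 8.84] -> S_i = Random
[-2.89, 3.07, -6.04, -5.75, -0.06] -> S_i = Random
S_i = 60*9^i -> [60, 540, 4860, 43740, 393660]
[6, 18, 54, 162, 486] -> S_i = 6*3^i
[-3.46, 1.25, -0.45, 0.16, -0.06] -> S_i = -3.46*(-0.36)^i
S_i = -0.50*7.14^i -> [-0.5, -3.57, -25.49, -182.0, -1299.46]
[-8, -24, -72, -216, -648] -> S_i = -8*3^i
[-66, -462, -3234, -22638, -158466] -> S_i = -66*7^i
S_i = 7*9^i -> [7, 63, 567, 5103, 45927]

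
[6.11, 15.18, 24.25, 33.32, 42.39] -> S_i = 6.11 + 9.07*i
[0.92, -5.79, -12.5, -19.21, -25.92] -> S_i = 0.92 + -6.71*i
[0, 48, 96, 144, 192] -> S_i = 0 + 48*i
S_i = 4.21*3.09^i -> [4.21, 13.01, 40.2, 124.21, 383.81]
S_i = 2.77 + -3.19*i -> [2.77, -0.42, -3.61, -6.8, -9.99]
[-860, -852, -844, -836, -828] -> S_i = -860 + 8*i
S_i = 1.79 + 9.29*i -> [1.79, 11.08, 20.37, 29.66, 38.95]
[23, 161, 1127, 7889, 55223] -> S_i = 23*7^i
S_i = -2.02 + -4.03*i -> [-2.02, -6.05, -10.08, -14.11, -18.14]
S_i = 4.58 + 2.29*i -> [4.58, 6.87, 9.16, 11.45, 13.74]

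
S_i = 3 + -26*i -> [3, -23, -49, -75, -101]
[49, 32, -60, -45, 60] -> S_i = Random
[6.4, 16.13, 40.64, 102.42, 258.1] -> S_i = 6.40*2.52^i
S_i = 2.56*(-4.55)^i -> [2.56, -11.65, 53.0, -241.14, 1097.2]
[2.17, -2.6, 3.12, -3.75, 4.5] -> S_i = 2.17*(-1.20)^i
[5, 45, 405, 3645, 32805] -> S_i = 5*9^i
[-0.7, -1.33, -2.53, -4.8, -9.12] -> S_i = -0.70*1.90^i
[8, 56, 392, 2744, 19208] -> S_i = 8*7^i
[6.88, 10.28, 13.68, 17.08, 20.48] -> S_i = 6.88 + 3.40*i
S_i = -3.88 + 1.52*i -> [-3.88, -2.36, -0.84, 0.68, 2.2]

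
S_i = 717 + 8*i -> [717, 725, 733, 741, 749]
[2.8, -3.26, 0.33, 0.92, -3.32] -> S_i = Random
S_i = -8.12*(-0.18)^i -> [-8.12, 1.46, -0.26, 0.05, -0.01]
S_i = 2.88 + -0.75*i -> [2.88, 2.13, 1.38, 0.63, -0.12]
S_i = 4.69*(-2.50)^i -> [4.69, -11.73, 29.31, -73.28, 183.2]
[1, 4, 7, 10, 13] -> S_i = 1 + 3*i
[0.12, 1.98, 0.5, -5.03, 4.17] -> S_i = Random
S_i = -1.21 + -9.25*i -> [-1.21, -10.46, -19.71, -28.96, -38.21]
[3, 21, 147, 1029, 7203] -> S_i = 3*7^i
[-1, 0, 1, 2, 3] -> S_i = -1 + 1*i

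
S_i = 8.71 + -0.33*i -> [8.71, 8.38, 8.05, 7.72, 7.39]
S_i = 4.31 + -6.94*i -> [4.31, -2.63, -9.57, -16.51, -23.45]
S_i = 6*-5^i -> [6, -30, 150, -750, 3750]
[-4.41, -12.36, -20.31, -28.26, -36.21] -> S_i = -4.41 + -7.95*i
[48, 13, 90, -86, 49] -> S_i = Random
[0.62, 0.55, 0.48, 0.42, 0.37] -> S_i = 0.62*0.88^i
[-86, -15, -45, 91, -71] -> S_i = Random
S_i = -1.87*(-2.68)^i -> [-1.87, 5.01, -13.43, 36.0, -96.47]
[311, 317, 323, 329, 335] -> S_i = 311 + 6*i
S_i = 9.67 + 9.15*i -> [9.67, 18.82, 27.97, 37.12, 46.27]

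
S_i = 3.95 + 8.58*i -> [3.95, 12.53, 21.11, 29.69, 38.27]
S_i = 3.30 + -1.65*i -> [3.3, 1.65, 0.0, -1.65, -3.3]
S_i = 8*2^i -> [8, 16, 32, 64, 128]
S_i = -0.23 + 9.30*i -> [-0.23, 9.07, 18.37, 27.67, 36.97]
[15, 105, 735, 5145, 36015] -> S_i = 15*7^i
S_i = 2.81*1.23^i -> [2.81, 3.46, 4.25, 5.23, 6.43]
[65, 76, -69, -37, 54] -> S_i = Random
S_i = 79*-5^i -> [79, -395, 1975, -9875, 49375]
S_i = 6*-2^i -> [6, -12, 24, -48, 96]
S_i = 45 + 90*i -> [45, 135, 225, 315, 405]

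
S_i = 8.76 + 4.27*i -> [8.76, 13.03, 17.3, 21.57, 25.84]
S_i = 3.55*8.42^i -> [3.55, 29.89, 251.68, 2119.16, 17843.36]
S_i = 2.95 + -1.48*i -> [2.95, 1.47, -0.01, -1.49, -2.97]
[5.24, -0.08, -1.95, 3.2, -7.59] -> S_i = Random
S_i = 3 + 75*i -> [3, 78, 153, 228, 303]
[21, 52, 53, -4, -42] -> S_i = Random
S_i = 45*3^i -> [45, 135, 405, 1215, 3645]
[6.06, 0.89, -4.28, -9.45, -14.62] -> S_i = 6.06 + -5.17*i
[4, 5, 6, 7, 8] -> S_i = 4 + 1*i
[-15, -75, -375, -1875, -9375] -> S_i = -15*5^i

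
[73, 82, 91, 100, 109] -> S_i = 73 + 9*i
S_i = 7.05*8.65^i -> [7.05, 60.98, 527.5, 4562.86, 39468.77]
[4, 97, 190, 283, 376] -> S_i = 4 + 93*i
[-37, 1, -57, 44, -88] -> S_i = Random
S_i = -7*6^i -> [-7, -42, -252, -1512, -9072]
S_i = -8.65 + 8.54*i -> [-8.65, -0.11, 8.43, 16.97, 25.51]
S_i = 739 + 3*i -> [739, 742, 745, 748, 751]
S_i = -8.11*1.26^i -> [-8.11, -10.22, -12.88, -16.22, -20.44]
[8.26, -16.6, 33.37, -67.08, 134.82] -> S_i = 8.26*(-2.01)^i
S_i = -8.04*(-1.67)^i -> [-8.04, 13.43, -22.42, 37.45, -62.53]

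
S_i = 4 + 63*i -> [4, 67, 130, 193, 256]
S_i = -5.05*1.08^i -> [-5.05, -5.45, -5.89, -6.36, -6.87]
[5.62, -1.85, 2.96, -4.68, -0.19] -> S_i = Random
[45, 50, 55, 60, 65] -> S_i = 45 + 5*i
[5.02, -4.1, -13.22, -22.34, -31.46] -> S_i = 5.02 + -9.12*i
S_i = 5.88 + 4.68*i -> [5.88, 10.56, 15.24, 19.92, 24.6]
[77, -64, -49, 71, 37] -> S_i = Random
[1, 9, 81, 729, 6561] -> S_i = 1*9^i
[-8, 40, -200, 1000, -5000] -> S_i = -8*-5^i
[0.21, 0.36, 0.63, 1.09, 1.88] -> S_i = 0.21*1.73^i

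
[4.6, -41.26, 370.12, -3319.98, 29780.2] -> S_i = 4.60*(-8.97)^i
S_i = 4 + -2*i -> [4, 2, 0, -2, -4]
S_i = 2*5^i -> [2, 10, 50, 250, 1250]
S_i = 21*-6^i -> [21, -126, 756, -4536, 27216]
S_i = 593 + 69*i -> [593, 662, 731, 800, 869]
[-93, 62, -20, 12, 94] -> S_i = Random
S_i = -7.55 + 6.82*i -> [-7.55, -0.73, 6.09, 12.91, 19.73]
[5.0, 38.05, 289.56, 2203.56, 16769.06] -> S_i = 5.00*7.61^i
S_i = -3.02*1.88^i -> [-3.02, -5.68, -10.67, -20.07, -37.73]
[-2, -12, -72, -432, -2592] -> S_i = -2*6^i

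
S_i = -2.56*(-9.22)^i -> [-2.56, 23.6, -217.62, 2006.47, -18499.66]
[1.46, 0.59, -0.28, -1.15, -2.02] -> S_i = 1.46 + -0.87*i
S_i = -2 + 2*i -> [-2, 0, 2, 4, 6]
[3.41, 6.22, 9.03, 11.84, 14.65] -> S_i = 3.41 + 2.81*i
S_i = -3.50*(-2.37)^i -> [-3.5, 8.3, -19.66, 46.59, -110.42]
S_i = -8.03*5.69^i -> [-8.03, -45.69, -259.98, -1479.29, -8417.14]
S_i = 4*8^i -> [4, 32, 256, 2048, 16384]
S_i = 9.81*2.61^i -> [9.81, 25.6, 66.83, 174.42, 455.23]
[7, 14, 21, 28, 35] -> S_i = 7 + 7*i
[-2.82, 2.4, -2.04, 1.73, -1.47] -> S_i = -2.82*(-0.85)^i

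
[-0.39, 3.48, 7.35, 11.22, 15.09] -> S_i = -0.39 + 3.87*i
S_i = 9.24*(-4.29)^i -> [9.24, -39.64, 170.05, -729.53, 3129.69]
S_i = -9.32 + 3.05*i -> [-9.32, -6.27, -3.22, -0.17, 2.88]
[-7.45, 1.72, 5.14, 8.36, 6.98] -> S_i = Random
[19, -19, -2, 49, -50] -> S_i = Random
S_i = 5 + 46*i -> [5, 51, 97, 143, 189]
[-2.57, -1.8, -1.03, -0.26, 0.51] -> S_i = -2.57 + 0.77*i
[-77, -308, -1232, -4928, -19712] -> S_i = -77*4^i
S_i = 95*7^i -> [95, 665, 4655, 32585, 228095]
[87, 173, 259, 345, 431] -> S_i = 87 + 86*i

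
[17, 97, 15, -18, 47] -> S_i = Random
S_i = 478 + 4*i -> [478, 482, 486, 490, 494]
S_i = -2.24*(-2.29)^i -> [-2.24, 5.13, -11.75, 26.9, -61.6]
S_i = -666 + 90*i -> [-666, -576, -486, -396, -306]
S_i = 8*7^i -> [8, 56, 392, 2744, 19208]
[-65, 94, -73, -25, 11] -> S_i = Random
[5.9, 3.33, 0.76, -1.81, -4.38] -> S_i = 5.90 + -2.57*i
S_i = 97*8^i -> [97, 776, 6208, 49664, 397312]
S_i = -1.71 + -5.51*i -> [-1.71, -7.22, -12.73, -18.24, -23.75]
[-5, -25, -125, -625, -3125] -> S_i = -5*5^i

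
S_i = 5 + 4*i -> [5, 9, 13, 17, 21]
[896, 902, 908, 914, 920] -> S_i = 896 + 6*i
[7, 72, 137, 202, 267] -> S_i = 7 + 65*i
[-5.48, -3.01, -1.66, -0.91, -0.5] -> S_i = -5.48*0.55^i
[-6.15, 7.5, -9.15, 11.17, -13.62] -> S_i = -6.15*(-1.22)^i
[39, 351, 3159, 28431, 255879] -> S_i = 39*9^i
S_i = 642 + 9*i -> [642, 651, 660, 669, 678]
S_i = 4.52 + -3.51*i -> [4.52, 1.01, -2.5, -6.01, -9.52]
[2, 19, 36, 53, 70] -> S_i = 2 + 17*i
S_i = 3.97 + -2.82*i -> [3.97, 1.15, -1.67, -4.49, -7.31]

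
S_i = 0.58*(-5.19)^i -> [0.58, -3.01, 15.62, -81.08, 420.82]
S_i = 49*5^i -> [49, 245, 1225, 6125, 30625]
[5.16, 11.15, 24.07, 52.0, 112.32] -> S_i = 5.16*2.16^i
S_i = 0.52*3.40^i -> [0.52, 1.77, 6.01, 20.44, 69.49]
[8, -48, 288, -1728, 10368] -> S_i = 8*-6^i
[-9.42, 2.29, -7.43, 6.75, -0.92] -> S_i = Random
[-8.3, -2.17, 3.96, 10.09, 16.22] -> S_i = -8.30 + 6.13*i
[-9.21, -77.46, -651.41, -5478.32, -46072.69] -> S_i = -9.21*8.41^i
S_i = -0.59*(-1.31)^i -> [-0.59, 0.77, -1.01, 1.33, -1.74]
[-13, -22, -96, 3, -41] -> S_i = Random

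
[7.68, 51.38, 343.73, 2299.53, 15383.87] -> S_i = 7.68*6.69^i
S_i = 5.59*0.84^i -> [5.59, 4.7, 3.94, 3.31, 2.78]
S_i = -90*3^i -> [-90, -270, -810, -2430, -7290]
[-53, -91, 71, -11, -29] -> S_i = Random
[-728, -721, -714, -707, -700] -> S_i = -728 + 7*i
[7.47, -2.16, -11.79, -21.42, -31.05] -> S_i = 7.47 + -9.63*i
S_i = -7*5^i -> [-7, -35, -175, -875, -4375]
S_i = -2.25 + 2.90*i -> [-2.25, 0.65, 3.55, 6.45, 9.35]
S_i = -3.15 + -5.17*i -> [-3.15, -8.32, -13.49, -18.66, -23.83]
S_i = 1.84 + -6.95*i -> [1.84, -5.11, -12.06, -19.01, -25.96]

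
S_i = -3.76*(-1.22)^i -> [-3.76, 4.59, -5.6, 6.83, -8.33]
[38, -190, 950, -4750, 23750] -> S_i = 38*-5^i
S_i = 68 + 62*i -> [68, 130, 192, 254, 316]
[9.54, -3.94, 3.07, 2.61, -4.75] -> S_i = Random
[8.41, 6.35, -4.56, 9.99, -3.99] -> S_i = Random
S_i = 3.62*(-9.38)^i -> [3.62, -33.96, 318.5, -2987.56, 28023.34]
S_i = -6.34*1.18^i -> [-6.34, -7.48, -8.83, -10.42, -12.29]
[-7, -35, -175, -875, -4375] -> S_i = -7*5^i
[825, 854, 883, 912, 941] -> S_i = 825 + 29*i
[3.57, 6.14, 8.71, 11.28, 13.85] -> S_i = 3.57 + 2.57*i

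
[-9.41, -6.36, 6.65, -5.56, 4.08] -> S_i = Random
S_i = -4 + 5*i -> [-4, 1, 6, 11, 16]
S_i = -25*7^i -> [-25, -175, -1225, -8575, -60025]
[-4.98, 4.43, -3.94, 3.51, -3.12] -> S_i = -4.98*(-0.89)^i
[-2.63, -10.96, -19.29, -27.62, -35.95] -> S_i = -2.63 + -8.33*i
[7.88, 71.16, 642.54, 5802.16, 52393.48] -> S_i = 7.88*9.03^i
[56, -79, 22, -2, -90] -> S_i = Random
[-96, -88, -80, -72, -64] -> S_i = -96 + 8*i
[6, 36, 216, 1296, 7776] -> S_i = 6*6^i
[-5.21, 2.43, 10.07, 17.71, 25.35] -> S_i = -5.21 + 7.64*i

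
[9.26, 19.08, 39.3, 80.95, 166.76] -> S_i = 9.26*2.06^i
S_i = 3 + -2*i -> [3, 1, -1, -3, -5]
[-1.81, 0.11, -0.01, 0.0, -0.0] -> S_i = -1.81*(-0.06)^i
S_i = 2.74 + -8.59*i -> [2.74, -5.85, -14.44, -23.03, -31.62]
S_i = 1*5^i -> [1, 5, 25, 125, 625]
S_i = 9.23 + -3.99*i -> [9.23, 5.24, 1.25, -2.74, -6.73]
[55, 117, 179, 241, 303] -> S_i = 55 + 62*i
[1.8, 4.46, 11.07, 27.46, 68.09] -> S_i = 1.80*2.48^i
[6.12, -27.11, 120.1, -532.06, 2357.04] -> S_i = 6.12*(-4.43)^i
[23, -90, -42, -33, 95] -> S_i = Random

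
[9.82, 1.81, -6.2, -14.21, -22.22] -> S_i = 9.82 + -8.01*i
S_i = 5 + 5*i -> [5, 10, 15, 20, 25]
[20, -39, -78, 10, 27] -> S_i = Random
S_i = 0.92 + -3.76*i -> [0.92, -2.84, -6.6, -10.36, -14.12]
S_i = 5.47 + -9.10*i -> [5.47, -3.63, -12.73, -21.83, -30.93]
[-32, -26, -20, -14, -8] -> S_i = -32 + 6*i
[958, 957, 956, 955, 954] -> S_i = 958 + -1*i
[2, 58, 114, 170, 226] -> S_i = 2 + 56*i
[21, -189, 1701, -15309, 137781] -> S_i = 21*-9^i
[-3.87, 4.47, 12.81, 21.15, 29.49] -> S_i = -3.87 + 8.34*i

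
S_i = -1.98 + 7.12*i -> [-1.98, 5.14, 12.26, 19.38, 26.5]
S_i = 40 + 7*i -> [40, 47, 54, 61, 68]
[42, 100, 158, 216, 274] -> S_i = 42 + 58*i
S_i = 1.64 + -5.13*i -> [1.64, -3.49, -8.62, -13.75, -18.88]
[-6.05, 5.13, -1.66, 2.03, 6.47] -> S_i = Random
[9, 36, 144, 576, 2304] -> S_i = 9*4^i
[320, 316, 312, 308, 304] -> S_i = 320 + -4*i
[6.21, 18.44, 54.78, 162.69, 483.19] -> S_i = 6.21*2.97^i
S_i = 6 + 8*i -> [6, 14, 22, 30, 38]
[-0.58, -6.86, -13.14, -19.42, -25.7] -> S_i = -0.58 + -6.28*i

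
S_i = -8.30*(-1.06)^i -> [-8.3, 8.8, -9.33, 9.89, -10.48]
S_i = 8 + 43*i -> [8, 51, 94, 137, 180]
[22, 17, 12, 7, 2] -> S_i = 22 + -5*i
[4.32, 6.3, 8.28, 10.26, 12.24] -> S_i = 4.32 + 1.98*i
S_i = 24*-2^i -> [24, -48, 96, -192, 384]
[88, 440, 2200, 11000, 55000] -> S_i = 88*5^i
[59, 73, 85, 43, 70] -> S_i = Random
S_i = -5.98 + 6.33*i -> [-5.98, 0.35, 6.68, 13.01, 19.34]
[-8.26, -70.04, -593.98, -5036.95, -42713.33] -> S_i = -8.26*8.48^i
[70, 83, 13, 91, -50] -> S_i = Random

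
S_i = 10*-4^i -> [10, -40, 160, -640, 2560]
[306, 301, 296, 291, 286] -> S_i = 306 + -5*i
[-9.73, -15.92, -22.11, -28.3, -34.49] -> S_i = -9.73 + -6.19*i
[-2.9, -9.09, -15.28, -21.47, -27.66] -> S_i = -2.90 + -6.19*i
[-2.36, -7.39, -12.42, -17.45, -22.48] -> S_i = -2.36 + -5.03*i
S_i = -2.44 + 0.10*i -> [-2.44, -2.34, -2.24, -2.14, -2.04]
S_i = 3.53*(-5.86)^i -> [3.53, -20.69, 121.22, -710.34, 4162.6]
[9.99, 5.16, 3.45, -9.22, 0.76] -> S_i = Random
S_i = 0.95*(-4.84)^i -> [0.95, -4.6, 22.25, -107.71, 521.32]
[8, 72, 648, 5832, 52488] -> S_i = 8*9^i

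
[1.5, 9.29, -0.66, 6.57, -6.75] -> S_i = Random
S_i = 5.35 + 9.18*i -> [5.35, 14.53, 23.71, 32.89, 42.07]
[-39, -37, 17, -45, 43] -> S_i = Random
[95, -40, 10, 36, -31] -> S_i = Random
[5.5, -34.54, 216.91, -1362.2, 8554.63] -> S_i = 5.50*(-6.28)^i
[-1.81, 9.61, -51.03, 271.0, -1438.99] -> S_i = -1.81*(-5.31)^i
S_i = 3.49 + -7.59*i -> [3.49, -4.1, -11.69, -19.28, -26.87]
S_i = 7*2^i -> [7, 14, 28, 56, 112]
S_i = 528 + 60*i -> [528, 588, 648, 708, 768]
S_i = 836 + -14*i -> [836, 822, 808, 794, 780]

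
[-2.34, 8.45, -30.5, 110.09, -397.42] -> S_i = -2.34*(-3.61)^i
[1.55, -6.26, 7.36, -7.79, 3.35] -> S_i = Random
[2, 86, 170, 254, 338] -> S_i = 2 + 84*i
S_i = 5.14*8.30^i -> [5.14, 42.66, 354.09, 2938.99, 24393.58]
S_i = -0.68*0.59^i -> [-0.68, -0.4, -0.24, -0.14, -0.08]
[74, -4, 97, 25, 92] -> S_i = Random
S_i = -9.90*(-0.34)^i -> [-9.9, 3.37, -1.14, 0.39, -0.13]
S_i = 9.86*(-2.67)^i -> [9.86, -26.33, 70.29, -187.68, 501.1]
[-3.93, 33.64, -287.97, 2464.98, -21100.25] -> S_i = -3.93*(-8.56)^i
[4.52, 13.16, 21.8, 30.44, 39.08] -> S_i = 4.52 + 8.64*i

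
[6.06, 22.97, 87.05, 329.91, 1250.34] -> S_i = 6.06*3.79^i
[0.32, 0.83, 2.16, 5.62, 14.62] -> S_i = 0.32*2.60^i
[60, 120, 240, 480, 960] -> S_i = 60*2^i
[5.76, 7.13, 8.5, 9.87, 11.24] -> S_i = 5.76 + 1.37*i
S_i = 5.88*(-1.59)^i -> [5.88, -9.35, 14.87, -23.64, 37.58]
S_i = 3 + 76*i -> [3, 79, 155, 231, 307]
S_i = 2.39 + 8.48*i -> [2.39, 10.87, 19.35, 27.83, 36.31]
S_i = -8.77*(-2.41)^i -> [-8.77, 21.14, -50.94, 122.76, -295.85]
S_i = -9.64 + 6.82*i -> [-9.64, -2.82, 4.0, 10.82, 17.64]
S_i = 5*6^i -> [5, 30, 180, 1080, 6480]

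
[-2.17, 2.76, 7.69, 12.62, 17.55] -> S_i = -2.17 + 4.93*i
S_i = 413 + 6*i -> [413, 419, 425, 431, 437]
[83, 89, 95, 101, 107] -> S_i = 83 + 6*i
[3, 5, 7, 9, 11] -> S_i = 3 + 2*i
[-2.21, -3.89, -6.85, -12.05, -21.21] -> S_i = -2.21*1.76^i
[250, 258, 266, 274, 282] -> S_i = 250 + 8*i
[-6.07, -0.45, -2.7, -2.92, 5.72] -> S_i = Random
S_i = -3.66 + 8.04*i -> [-3.66, 4.38, 12.42, 20.46, 28.5]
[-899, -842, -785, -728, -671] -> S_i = -899 + 57*i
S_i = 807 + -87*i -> [807, 720, 633, 546, 459]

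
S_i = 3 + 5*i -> [3, 8, 13, 18, 23]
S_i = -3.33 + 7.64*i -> [-3.33, 4.31, 11.95, 19.59, 27.23]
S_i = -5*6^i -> [-5, -30, -180, -1080, -6480]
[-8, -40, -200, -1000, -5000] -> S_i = -8*5^i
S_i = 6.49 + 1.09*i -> [6.49, 7.58, 8.67, 9.76, 10.85]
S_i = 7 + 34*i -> [7, 41, 75, 109, 143]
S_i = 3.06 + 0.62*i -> [3.06, 3.68, 4.3, 4.92, 5.54]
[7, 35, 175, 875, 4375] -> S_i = 7*5^i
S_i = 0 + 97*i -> [0, 97, 194, 291, 388]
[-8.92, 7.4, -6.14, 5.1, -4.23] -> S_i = -8.92*(-0.83)^i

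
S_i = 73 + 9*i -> [73, 82, 91, 100, 109]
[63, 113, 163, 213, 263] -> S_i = 63 + 50*i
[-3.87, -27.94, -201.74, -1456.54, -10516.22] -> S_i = -3.87*7.22^i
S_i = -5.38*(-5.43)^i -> [-5.38, 29.21, -158.63, 861.35, -4677.15]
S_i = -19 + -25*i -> [-19, -44, -69, -94, -119]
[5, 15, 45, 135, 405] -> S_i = 5*3^i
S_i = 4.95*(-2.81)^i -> [4.95, -13.91, 39.09, -109.83, 308.62]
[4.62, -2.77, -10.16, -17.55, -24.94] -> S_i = 4.62 + -7.39*i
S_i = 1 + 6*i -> [1, 7, 13, 19, 25]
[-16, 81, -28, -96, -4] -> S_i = Random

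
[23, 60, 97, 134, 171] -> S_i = 23 + 37*i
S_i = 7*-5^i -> [7, -35, 175, -875, 4375]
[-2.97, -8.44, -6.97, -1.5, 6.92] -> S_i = Random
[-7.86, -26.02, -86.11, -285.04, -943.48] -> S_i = -7.86*3.31^i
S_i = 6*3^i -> [6, 18, 54, 162, 486]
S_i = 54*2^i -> [54, 108, 216, 432, 864]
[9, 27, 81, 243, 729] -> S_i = 9*3^i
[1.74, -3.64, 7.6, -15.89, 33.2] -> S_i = 1.74*(-2.09)^i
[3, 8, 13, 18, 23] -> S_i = 3 + 5*i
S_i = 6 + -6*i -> [6, 0, -6, -12, -18]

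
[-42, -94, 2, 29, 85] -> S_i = Random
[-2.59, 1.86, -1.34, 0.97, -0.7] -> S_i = -2.59*(-0.72)^i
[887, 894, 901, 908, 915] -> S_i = 887 + 7*i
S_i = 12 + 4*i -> [12, 16, 20, 24, 28]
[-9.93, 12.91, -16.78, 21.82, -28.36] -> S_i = -9.93*(-1.30)^i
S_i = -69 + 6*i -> [-69, -63, -57, -51, -45]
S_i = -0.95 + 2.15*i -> [-0.95, 1.2, 3.35, 5.5, 7.65]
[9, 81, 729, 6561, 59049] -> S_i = 9*9^i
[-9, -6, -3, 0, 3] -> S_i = -9 + 3*i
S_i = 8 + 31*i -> [8, 39, 70, 101, 132]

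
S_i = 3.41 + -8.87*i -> [3.41, -5.46, -14.33, -23.2, -32.07]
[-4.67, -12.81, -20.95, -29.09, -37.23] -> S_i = -4.67 + -8.14*i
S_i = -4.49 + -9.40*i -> [-4.49, -13.89, -23.29, -32.69, -42.09]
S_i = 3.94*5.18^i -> [3.94, 20.41, 105.72, 547.63, 2836.71]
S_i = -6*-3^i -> [-6, 18, -54, 162, -486]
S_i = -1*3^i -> [-1, -3, -9, -27, -81]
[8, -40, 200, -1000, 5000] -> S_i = 8*-5^i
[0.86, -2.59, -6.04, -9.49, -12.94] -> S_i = 0.86 + -3.45*i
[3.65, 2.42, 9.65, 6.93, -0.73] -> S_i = Random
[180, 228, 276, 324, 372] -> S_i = 180 + 48*i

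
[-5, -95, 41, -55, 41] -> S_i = Random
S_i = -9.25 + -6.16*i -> [-9.25, -15.41, -21.57, -27.73, -33.89]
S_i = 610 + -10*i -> [610, 600, 590, 580, 570]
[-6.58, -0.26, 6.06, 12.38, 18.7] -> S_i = -6.58 + 6.32*i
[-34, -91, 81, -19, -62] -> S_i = Random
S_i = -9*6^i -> [-9, -54, -324, -1944, -11664]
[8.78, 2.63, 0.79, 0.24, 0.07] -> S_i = 8.78*0.30^i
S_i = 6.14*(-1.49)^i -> [6.14, -9.15, 13.63, -20.31, 30.26]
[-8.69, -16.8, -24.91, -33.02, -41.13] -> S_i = -8.69 + -8.11*i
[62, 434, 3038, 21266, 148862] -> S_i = 62*7^i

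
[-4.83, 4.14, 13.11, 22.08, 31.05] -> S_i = -4.83 + 8.97*i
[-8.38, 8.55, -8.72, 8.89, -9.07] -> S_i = -8.38*(-1.02)^i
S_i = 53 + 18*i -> [53, 71, 89, 107, 125]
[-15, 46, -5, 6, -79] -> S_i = Random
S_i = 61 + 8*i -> [61, 69, 77, 85, 93]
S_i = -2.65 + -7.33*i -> [-2.65, -9.98, -17.31, -24.64, -31.97]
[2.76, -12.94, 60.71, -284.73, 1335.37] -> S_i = 2.76*(-4.69)^i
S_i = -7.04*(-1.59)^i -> [-7.04, 11.19, -17.8, 28.3, -44.99]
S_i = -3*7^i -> [-3, -21, -147, -1029, -7203]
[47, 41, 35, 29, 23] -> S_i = 47 + -6*i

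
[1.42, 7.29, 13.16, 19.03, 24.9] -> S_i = 1.42 + 5.87*i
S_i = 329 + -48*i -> [329, 281, 233, 185, 137]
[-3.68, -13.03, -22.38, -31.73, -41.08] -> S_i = -3.68 + -9.35*i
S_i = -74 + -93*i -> [-74, -167, -260, -353, -446]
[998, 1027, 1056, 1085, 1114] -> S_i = 998 + 29*i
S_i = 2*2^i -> [2, 4, 8, 16, 32]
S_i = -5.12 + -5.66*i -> [-5.12, -10.78, -16.44, -22.1, -27.76]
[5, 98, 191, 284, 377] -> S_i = 5 + 93*i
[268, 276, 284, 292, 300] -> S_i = 268 + 8*i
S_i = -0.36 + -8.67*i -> [-0.36, -9.03, -17.7, -26.37, -35.04]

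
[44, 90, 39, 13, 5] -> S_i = Random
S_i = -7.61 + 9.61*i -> [-7.61, 2.0, 11.61, 21.22, 30.83]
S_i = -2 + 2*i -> [-2, 0, 2, 4, 6]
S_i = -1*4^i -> [-1, -4, -16, -64, -256]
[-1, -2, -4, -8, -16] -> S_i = -1*2^i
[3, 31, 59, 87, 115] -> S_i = 3 + 28*i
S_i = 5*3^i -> [5, 15, 45, 135, 405]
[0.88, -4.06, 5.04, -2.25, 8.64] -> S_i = Random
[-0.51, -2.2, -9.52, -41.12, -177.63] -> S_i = -0.51*4.32^i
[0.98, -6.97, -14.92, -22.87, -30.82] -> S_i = 0.98 + -7.95*i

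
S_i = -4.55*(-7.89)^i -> [-4.55, 35.9, -283.25, 2234.82, -17632.72]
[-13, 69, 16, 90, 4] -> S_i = Random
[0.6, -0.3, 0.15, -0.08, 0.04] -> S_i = 0.60*(-0.50)^i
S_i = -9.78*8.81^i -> [-9.78, -86.16, -759.09, -6687.54, -58917.25]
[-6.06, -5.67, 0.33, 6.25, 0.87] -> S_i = Random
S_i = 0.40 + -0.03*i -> [0.4, 0.37, 0.34, 0.31, 0.28]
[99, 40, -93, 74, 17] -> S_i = Random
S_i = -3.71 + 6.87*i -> [-3.71, 3.16, 10.03, 16.9, 23.77]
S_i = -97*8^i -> [-97, -776, -6208, -49664, -397312]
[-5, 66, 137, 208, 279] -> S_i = -5 + 71*i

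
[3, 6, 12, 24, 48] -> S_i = 3*2^i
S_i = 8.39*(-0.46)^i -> [8.39, -3.86, 1.78, -0.82, 0.38]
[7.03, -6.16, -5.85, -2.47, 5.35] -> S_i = Random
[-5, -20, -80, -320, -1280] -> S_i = -5*4^i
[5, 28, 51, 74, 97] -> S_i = 5 + 23*i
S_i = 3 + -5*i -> [3, -2, -7, -12, -17]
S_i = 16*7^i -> [16, 112, 784, 5488, 38416]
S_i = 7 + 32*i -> [7, 39, 71, 103, 135]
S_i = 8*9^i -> [8, 72, 648, 5832, 52488]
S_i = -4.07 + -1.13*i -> [-4.07, -5.2, -6.33, -7.46, -8.59]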